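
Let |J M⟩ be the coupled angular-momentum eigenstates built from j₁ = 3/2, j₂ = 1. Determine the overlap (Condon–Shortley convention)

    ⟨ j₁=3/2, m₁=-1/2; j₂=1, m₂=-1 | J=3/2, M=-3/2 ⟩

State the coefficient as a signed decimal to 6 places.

triangle: 1!·2!·1!/5! = 2/120
(j±m)!: 1!·2!·0!·2!·0!·3! = 24
prefactor² = (2J+1)·Δ·N² = 8/5
  k=0: +1/(0!·1!·2!·0!·0!·1!) = 1/2
Σ = 1/2  ⇒  CG² = 8/5·1/2² = 2/5
CG = +√(2/5) = +0.632456

+√(2/5) = +0.632456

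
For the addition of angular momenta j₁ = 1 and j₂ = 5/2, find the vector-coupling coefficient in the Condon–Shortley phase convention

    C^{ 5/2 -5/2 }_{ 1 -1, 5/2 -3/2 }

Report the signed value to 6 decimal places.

-0.534522  (= −√(2/7))

triangle: 1!*1!*4!/7! = 24/5040
(j±m)!: 0!*2!*1!*4!*0!*5! = 5760
prefactor² = (2J+1)*Δ*N² = 1152/7
  k=1: −1/(1!*0!*1!*0!*0!*4!) = -1/24
Σ = -1/24  ⇒  CG² = 1152/7*(-1/24)² = 2/7
CG = −√(2/7) = -0.534522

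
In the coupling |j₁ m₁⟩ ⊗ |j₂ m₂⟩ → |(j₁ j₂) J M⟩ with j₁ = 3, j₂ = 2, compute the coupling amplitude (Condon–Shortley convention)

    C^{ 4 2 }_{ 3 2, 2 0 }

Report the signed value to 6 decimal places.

triangle: 1!×5!×3!/10! = 720/3628800
(j±m)!: 5!×1!×2!×2!×6!×2! = 691200
prefactor² = (2J+1)×Δ×N² = 8640/7
  k=0: +1/(0!×1!×1!×2!×4!×1!) = 1/48
  k=1: −1/(1!×0!×0!×1!×5!×2!) = -1/240
Σ = 1/60  ⇒  CG² = 8640/7×1/60² = 12/35
CG = +√(12/35) = +0.585540

+0.585540  (= +√(12/35))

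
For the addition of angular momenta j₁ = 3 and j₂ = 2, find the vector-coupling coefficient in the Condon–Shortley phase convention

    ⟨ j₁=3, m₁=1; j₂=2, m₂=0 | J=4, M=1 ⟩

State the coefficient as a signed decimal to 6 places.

√[9·1!5!3!/10! · 4!2!2!2!5!3!] = √(1728/7)
  +(−1)^0/∏(0,1,2,2,3,1)! = 1/24  (running 1/24)
  +(−1)^1/∏(1,0,1,1,4,2)! = -1/48  (running 1/48)
⟨..|..⟩ = √(1728/7)·(1/48) = +0.327327

+0.327327  (= +√(3/28))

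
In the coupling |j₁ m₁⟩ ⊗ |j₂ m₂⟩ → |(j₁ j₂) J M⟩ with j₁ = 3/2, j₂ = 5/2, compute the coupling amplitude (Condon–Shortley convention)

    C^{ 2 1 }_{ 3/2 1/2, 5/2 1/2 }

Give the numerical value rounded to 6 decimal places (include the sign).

-0.545545  (= −√(25/84))

√[5·2!1!3!/7! · 2!1!3!2!3!1!] = √(12/7)
  +(−1)^0/∏(0,2,1,3,0,0)! = 1/12  (running 1/12)
  +(−1)^1/∏(1,1,0,2,1,1)! = -1/2  (running -5/12)
⟨..|..⟩ = √(12/7)·(-5/12) = -0.545545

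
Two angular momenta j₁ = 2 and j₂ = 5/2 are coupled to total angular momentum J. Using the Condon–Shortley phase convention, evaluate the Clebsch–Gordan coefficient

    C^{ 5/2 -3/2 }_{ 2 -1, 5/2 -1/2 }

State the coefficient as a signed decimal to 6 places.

−√(6/35) ≈ -0.414039

j₁+j₂−J=2  J+j₁−j₂=2  J−j₁+j₂=3  j₁+j₂+J+1=8
(j₁±m₁, j₂±m₂, J±M) = (1,3,2,3,1,4)
P² = 216/35
sum k=1..2:
  [1] −1/4 = -1/4
  [2] +1/12 = 1/12
S = -1/6
C² = P²·S² = 6/35 ; C = -0.414039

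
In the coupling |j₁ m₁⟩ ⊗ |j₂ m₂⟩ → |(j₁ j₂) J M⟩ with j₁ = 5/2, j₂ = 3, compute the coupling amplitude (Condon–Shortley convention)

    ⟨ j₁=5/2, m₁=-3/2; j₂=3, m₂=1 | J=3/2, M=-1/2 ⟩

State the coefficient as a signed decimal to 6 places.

−√(7/30) ≈ -0.483046

triangle: 4!·1!·2!/8! = 48/40320
(j±m)!: 1!·4!·4!·2!·1!·2! = 2304
prefactor² = (2J+1)·Δ·N² = 384/35
  k=3: −1/(3!·1!·1!·1!·0!·1!) = -1/6
  k=4: +1/(4!·0!·0!·0!·1!·2!) = 1/48
Σ = -7/48  ⇒  CG² = 384/35·(-7/48)² = 7/30
CG = −√(7/30) = -0.483046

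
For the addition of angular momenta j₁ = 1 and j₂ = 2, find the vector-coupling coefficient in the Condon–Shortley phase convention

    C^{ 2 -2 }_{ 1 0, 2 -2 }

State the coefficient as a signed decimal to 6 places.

+√(2/3) = +0.816497

triangle: 1!*1!*3!/6! = 6/720
(j±m)!: 1!*1!*0!*4!*0!*4! = 576
prefactor² = (2J+1)*Δ*N² = 24
  k=0: +1/(0!*1!*1!*0!*0!*3!) = 1/6
Σ = 1/6  ⇒  CG² = 24*1/6² = 2/3
CG = +√(2/3) = +0.816497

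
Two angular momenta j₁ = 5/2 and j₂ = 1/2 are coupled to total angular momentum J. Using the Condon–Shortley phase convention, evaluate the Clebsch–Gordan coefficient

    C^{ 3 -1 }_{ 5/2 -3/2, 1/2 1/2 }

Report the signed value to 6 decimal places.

j₁+j₂−J=0  J+j₁−j₂=5  J−j₁+j₂=1  j₁+j₂+J+1=7
(j₁±m₁, j₂±m₂, J±M) = (1,4,1,0,2,4)
P² = 192
sum k=0..0:
  [0] +1/24 = 1/24
S = 1/24
C² = P²·S² = 1/3 ; C = +0.577350

+√(1/3) = +0.577350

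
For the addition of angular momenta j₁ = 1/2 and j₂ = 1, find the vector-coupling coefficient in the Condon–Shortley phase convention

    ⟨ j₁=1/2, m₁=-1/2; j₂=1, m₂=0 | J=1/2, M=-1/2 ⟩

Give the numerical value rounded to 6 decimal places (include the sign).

-0.577350

triangle: 1!·0!·1!/3! = 1/6
(j±m)!: 0!·1!·1!·1!·0!·1! = 1
prefactor² = (2J+1)·Δ·N² = 1/3
  k=1: −1/(1!·0!·0!·0!·0!·1!) = -1
Σ = -1  ⇒  CG² = 1/3·(-1)² = 1/3
CG = −√(1/3) = -0.577350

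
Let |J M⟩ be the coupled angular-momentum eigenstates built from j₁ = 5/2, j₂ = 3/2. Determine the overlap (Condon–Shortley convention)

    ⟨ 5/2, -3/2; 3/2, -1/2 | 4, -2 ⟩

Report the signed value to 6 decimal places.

+√(15/28) ≈ +0.731925

triangle: 0!·5!·3!/9! = 720/362880
(j±m)!: 1!·4!·1!·2!·2!·6! = 69120
prefactor² = (2J+1)·Δ·N² = 8640/7
  k=0: +1/(0!·0!·4!·1!·1!·2!) = 1/48
Σ = 1/48  ⇒  CG² = 8640/7·1/48² = 15/28
CG = +√(15/28) = +0.731925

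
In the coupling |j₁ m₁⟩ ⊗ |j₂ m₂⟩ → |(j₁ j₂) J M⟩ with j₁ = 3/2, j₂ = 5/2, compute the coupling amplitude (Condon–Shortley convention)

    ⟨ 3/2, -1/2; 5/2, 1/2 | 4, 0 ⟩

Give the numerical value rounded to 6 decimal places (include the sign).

triangle: 0!×3!×5!/9! = 720/362880
(j±m)!: 1!×2!×3!×2!×4!×4! = 13824
prefactor² = (2J+1)×Δ×N² = 1728/7
  k=0: +1/(0!×0!×2!×3!×1!×2!) = 1/24
Σ = 1/24  ⇒  CG² = 1728/7×1/24² = 3/7
CG = +√(3/7) = +0.654654

+√(3/7) = +0.654654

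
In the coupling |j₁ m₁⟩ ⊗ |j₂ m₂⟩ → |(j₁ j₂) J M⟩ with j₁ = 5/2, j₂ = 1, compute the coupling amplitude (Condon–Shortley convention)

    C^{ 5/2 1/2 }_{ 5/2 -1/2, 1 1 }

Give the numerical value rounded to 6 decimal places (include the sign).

-0.717137  (= −√(18/35))

triangle: 1!×4!×1!/7! = 24/5040
(j±m)!: 2!×3!×2!×0!×3!×2! = 288
prefactor² = (2J+1)×Δ×N² = 288/35
  k=1: −1/(1!×0!×2!×1!×2!×0!) = -1/4
Σ = -1/4  ⇒  CG² = 288/35×(-1/4)² = 18/35
CG = −√(18/35) = -0.717137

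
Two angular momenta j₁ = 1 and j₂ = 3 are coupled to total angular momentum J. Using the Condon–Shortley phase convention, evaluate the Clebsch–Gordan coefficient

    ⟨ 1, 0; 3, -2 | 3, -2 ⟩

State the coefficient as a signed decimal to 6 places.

√[7·1!1!5!/8! · 1!1!1!5!1!5!] = √(300)
  +(−1)^0/∏(0,1,1,1,0,4)! = 1/24  (running 1/24)
  +(−1)^1/∏(1,0,0,0,1,5)! = -1/120  (running 1/30)
⟨..|..⟩ = √(300)·(1/30) = +0.577350

+0.577350  (= +√(1/3))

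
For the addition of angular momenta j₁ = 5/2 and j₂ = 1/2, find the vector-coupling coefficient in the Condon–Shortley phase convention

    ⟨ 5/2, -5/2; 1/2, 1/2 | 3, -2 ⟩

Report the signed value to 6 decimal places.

√[7·0!5!1!/7! · 0!5!1!0!1!5!] = √(2400)
  +(−1)^0/∏(0,0,5,1,0,0)! = 1/120  (running 1/120)
⟨..|..⟩ = √(2400)·(1/120) = +0.408248

+√(1/6) = +0.408248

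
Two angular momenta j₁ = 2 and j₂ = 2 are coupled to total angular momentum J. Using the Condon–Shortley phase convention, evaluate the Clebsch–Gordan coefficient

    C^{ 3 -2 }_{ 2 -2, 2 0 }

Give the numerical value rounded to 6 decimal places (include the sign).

-0.707107

j₁+j₂−J=1  J+j₁−j₂=3  J−j₁+j₂=3  j₁+j₂+J+1=8
(j₁±m₁, j₂±m₂, J±M) = (0,4,2,2,1,5)
P² = 72
sum k=1..1:
  [1] −1/12 = -1/12
S = -1/12
C² = P²·S² = 1/2 ; C = -0.707107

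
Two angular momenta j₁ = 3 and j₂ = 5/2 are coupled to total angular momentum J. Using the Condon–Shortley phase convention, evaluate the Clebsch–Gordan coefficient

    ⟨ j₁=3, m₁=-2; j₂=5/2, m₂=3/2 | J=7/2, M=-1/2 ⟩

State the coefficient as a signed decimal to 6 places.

j₁+j₂−J=2  J+j₁−j₂=4  J−j₁+j₂=3  j₁+j₂+J+1=10
(j₁±m₁, j₂±m₂, J±M) = (1,5,4,1,3,4)
P² = 9216/35
sum k=1..2:
  [1] −1/144 = -1/144
  [2] +1/24 = 1/24
S = 5/144
C² = P²·S² = 20/63 ; C = +0.563436

+0.563436  (= +√(20/63))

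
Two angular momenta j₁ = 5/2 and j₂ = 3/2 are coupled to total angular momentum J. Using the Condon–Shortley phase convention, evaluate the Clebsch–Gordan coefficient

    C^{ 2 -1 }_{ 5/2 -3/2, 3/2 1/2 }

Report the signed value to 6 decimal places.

√[5·2!3!1!/7! · 1!4!2!1!1!3!] = √(24/7)
  +(−1)^1/∏(1,1,3,1,0,0)! = -1/6  (running -1/6)
  +(−1)^2/∏(2,0,2,0,1,1)! = 1/4  (running 1/12)
⟨..|..⟩ = √(24/7)·(1/12) = +0.154303

+√(1/42) ≈ +0.154303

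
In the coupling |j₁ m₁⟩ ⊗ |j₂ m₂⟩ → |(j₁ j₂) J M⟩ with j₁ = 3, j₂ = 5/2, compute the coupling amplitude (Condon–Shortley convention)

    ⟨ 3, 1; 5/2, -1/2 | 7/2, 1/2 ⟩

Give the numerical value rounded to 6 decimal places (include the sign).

−√(1/63) = -0.125988

j₁+j₂−J=2  J+j₁−j₂=4  J−j₁+j₂=3  j₁+j₂+J+1=10
(j₁±m₁, j₂±m₂, J±M) = (4,2,2,3,4,3)
P² = 9216/175
sum k=0..2:
  [0] +1/16 = 1/16
  [1] −1/12 = -1/12
  [2] +1/288 = 1/288
S = -5/288
C² = P²·S² = 1/63 ; C = -0.125988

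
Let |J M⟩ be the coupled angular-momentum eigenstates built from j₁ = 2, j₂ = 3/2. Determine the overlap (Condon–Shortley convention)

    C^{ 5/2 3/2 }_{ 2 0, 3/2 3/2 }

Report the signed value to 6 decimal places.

-0.717137

j₁+j₂−J=1  J+j₁−j₂=3  J−j₁+j₂=2  j₁+j₂+J+1=7
(j₁±m₁, j₂±m₂, J±M) = (2,2,3,0,4,1)
P² = 288/35
sum k=1..1:
  [1] −1/4 = -1/4
S = -1/4
C² = P²·S² = 18/35 ; C = -0.717137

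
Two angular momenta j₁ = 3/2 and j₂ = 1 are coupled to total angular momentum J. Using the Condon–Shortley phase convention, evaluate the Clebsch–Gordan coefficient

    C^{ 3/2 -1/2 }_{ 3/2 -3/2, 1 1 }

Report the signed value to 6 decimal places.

√[4·1!2!1!/5! · 0!3!2!0!1!2!] = √(8/5)
  +(−1)^1/∏(1,0,2,1,0,0)! = -1/2  (running -1/2)
⟨..|..⟩ = √(8/5)·(-1/2) = -0.632456

−√(2/5) ≈ -0.632456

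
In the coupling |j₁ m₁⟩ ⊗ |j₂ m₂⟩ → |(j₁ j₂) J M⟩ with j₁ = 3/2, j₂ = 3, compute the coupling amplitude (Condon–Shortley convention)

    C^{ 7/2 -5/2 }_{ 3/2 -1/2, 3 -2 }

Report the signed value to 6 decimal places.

+√(1/7) ≈ +0.377964

√[8·1!2!5!/9! · 1!2!1!5!1!6!] = √(6400/7)
  +(−1)^0/∏(0,1,2,1,0,4)! = 1/48  (running 1/48)
  +(−1)^1/∏(1,0,1,0,1,5)! = -1/120  (running 1/80)
⟨..|..⟩ = √(6400/7)·(1/80) = +0.377964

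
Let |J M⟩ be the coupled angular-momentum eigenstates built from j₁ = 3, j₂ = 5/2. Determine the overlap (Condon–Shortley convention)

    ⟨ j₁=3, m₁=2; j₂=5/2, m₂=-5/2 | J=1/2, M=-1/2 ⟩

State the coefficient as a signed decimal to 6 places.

√[2·5!1!0!/7! · 5!1!0!5!0!1!] = √(4800/7)
  +(−1)^0/∏(0,5,1,0,0,0)! = 1/120  (running 1/120)
⟨..|..⟩ = √(4800/7)·(1/120) = +0.218218

+0.218218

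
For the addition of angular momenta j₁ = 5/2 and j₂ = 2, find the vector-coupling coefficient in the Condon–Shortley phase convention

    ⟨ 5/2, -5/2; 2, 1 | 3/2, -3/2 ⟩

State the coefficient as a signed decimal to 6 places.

j₁+j₂−J=3  J+j₁−j₂=2  J−j₁+j₂=1  j₁+j₂+J+1=7
(j₁±m₁, j₂±m₂, J±M) = (0,5,3,1,0,3)
P² = 288/7
sum k=3..3:
  [3] −1/12 = -1/12
S = -1/12
C² = P²·S² = 2/7 ; C = -0.534522

−√(2/7) ≈ -0.534522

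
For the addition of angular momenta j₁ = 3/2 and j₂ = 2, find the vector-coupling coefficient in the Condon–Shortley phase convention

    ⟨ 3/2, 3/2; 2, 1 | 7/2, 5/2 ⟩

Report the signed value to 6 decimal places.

+√(4/7) ≈ +0.755929

j₁+j₂−J=0  J+j₁−j₂=3  J−j₁+j₂=4  j₁+j₂+J+1=8
(j₁±m₁, j₂±m₂, J±M) = (3,0,3,1,6,1)
P² = 5184/7
sum k=0..0:
  [0] +1/36 = 1/36
S = 1/36
C² = P²·S² = 4/7 ; C = +0.755929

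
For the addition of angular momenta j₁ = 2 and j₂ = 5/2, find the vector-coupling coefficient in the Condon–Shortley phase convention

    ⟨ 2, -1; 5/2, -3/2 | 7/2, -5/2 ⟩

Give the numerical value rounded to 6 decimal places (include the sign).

j₁+j₂−J=1  J+j₁−j₂=3  J−j₁+j₂=4  j₁+j₂+J+1=9
(j₁±m₁, j₂±m₂, J±M) = (1,3,1,4,1,6)
P² = 2304/7
sum k=0..1:
  [0] +1/36 = 1/36
  [1] −1/48 = -1/48
S = 1/144
C² = P²·S² = 1/63 ; C = +0.125988

+0.125988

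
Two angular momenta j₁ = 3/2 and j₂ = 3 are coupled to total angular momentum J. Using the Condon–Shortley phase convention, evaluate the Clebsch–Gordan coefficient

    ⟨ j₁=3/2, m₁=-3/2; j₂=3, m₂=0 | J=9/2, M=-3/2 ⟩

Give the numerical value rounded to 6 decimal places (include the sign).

+√(5/21) = +0.487950

√[10·0!3!6!/10! · 0!3!3!3!3!6!] = √(77760/7)
  +(−1)^0/∏(0,0,3,3,0,3)! = 1/216  (running 1/216)
⟨..|..⟩ = √(77760/7)·(1/216) = +0.487950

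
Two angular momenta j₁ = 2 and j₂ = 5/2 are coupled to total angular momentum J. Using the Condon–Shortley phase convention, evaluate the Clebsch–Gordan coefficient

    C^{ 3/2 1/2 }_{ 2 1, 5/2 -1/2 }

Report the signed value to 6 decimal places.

−√(5/21) ≈ -0.487950

√[4·3!1!2!/7! · 3!1!2!3!2!1!] = √(48/35)
  +(−1)^0/∏(0,3,1,2,0,0)! = 1/12  (running 1/12)
  +(−1)^1/∏(1,2,0,1,1,1)! = -1/2  (running -5/12)
⟨..|..⟩ = √(48/35)·(-5/12) = -0.487950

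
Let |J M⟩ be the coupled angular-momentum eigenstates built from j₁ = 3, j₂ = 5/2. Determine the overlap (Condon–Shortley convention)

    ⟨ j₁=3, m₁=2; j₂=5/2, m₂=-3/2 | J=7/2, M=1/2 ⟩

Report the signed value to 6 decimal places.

j₁+j₂−J=2  J+j₁−j₂=4  J−j₁+j₂=3  j₁+j₂+J+1=10
(j₁±m₁, j₂±m₂, J±M) = (5,1,1,4,4,3)
P² = 9216/35
sum k=0..1:
  [0] +1/24 = 1/24
  [1] −1/144 = -1/144
S = 5/144
C² = P²·S² = 20/63 ; C = +0.563436

+0.563436  (= +√(20/63))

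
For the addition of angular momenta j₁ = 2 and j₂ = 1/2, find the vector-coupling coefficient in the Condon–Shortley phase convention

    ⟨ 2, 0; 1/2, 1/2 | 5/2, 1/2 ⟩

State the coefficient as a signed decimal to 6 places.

j₁+j₂−J=0  J+j₁−j₂=4  J−j₁+j₂=1  j₁+j₂+J+1=6
(j₁±m₁, j₂±m₂, J±M) = (2,2,1,0,3,2)
P² = 48/5
sum k=0..0:
  [0] +1/4 = 1/4
S = 1/4
C² = P²·S² = 3/5 ; C = +0.774597

+√(3/5) ≈ +0.774597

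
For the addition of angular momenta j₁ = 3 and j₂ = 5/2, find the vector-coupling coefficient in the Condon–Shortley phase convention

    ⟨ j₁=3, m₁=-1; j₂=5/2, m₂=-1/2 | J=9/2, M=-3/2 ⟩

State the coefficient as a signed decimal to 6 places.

-0.147122

triangle: 1!·5!·4!/11! = 2880/39916800
(j±m)!: 2!·4!·2!·3!·3!·6! = 2488320
prefactor² = (2J+1)·Δ·N² = 138240/77
  k=0: +1/(0!·1!·4!·2!·1!·2!) = 1/96
  k=1: −1/(1!·0!·3!·1!·2!·3!) = -1/72
Σ = -1/288  ⇒  CG² = 138240/77·(-1/288)² = 5/231
CG = −√(5/231) = -0.147122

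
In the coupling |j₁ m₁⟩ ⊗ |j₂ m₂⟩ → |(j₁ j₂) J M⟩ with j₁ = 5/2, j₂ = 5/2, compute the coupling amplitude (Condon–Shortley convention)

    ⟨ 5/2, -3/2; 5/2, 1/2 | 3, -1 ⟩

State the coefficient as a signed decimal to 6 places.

+√(1/30) ≈ +0.182574

j₁+j₂−J=2  J+j₁−j₂=3  J−j₁+j₂=3  j₁+j₂+J+1=9
(j₁±m₁, j₂±m₂, J±M) = (1,4,3,2,2,4)
P² = 96/5
sum k=1..2:
  [1] −1/12 = -1/12
  [2] +1/8 = 1/8
S = 1/24
C² = P²·S² = 1/30 ; C = +0.182574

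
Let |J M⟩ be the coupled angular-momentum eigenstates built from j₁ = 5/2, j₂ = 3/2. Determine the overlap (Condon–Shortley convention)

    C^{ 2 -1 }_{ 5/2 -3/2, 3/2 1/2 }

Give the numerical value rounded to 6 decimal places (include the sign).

+0.154303

j₁+j₂−J=2  J+j₁−j₂=3  J−j₁+j₂=1  j₁+j₂+J+1=7
(j₁±m₁, j₂±m₂, J±M) = (1,4,2,1,1,3)
P² = 24/7
sum k=1..2:
  [1] −1/6 = -1/6
  [2] +1/4 = 1/4
S = 1/12
C² = P²·S² = 1/42 ; C = +0.154303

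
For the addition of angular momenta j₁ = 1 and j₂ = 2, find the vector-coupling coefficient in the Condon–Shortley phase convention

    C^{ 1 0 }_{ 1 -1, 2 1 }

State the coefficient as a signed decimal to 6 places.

j₁+j₂−J=2  J+j₁−j₂=0  J−j₁+j₂=2  j₁+j₂+J+1=5
(j₁±m₁, j₂±m₂, J±M) = (0,2,3,1,1,1)
P² = 6/5
sum k=2..2:
  [2] +1/2 = 1/2
S = 1/2
C² = P²·S² = 3/10 ; C = +0.547723

+0.547723  (= +√(3/10))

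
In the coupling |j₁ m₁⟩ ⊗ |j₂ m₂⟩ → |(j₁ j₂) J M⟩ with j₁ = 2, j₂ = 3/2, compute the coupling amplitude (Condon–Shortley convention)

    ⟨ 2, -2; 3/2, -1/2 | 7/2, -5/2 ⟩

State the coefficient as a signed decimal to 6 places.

triangle: 0!·4!·3!/8! = 144/40320
(j±m)!: 0!·4!·1!·2!·1!·6! = 34560
prefactor² = (2J+1)·Δ·N² = 6912/7
  k=0: +1/(0!·0!·4!·1!·0!·2!) = 1/48
Σ = 1/48  ⇒  CG² = 6912/7·1/48² = 3/7
CG = +√(3/7) = +0.654654

+√(3/7) = +0.654654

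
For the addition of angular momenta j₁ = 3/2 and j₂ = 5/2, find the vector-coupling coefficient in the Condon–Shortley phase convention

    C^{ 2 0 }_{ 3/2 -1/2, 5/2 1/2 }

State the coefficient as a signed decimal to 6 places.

triangle: 2!*1!*3!/7! = 12/5040
(j±m)!: 1!*2!*3!*2!*2!*2! = 96
prefactor² = (2J+1)*Δ*N² = 8/7
  k=1: −1/(1!*1!*1!*2!*0!*1!) = -1/2
  k=2: +1/(2!*0!*0!*1!*1!*2!) = 1/4
Σ = -1/4  ⇒  CG² = 8/7*(-1/4)² = 1/14
CG = −√(1/14) = -0.267261

−√(1/14) = -0.267261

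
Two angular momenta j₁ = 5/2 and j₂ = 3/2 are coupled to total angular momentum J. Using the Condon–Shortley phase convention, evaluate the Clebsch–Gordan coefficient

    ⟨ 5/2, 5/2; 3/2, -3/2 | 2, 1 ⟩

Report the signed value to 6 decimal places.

+0.597614

j₁+j₂−J=2  J+j₁−j₂=3  J−j₁+j₂=1  j₁+j₂+J+1=7
(j₁±m₁, j₂±m₂, J±M) = (5,0,0,3,3,1)
P² = 360/7
sum k=0..0:
  [0] +1/12 = 1/12
S = 1/12
C² = P²·S² = 5/14 ; C = +0.597614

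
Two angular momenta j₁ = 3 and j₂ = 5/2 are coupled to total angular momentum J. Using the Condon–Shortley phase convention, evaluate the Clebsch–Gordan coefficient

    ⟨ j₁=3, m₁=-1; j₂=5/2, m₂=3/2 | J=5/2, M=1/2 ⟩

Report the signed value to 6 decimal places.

j₁+j₂−J=3  J+j₁−j₂=3  J−j₁+j₂=2  j₁+j₂+J+1=9
(j₁±m₁, j₂±m₂, J±M) = (2,4,4,1,3,2)
P² = 576/35
sum k=2..3:
  [2] +1/8 = 1/8
  [3] −1/12 = -1/12
S = 1/24
C² = P²·S² = 1/35 ; C = +0.169031

+0.169031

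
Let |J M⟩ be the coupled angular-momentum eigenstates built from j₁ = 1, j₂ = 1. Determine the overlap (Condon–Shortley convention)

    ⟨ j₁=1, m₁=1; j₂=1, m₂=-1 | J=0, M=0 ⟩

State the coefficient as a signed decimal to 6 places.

√[1·2!0!0!/3! · 2!0!0!2!0!0!] = √(4/3)
  +(−1)^0/∏(0,2,0,0,0,0)! = 1/2  (running 1/2)
⟨..|..⟩ = √(4/3)·(1/2) = +0.577350

+0.577350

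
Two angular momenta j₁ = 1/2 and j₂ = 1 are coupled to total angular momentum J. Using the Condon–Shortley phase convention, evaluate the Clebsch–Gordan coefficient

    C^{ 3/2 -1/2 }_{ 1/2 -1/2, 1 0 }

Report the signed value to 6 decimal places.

+0.816497  (= +√(2/3))

√[4·0!1!2!/4! · 0!1!1!1!1!2!] = √(2/3)
  +(−1)^0/∏(0,0,1,1,0,1)! = 1  (running 1)
⟨..|..⟩ = √(2/3)·(1) = +0.816497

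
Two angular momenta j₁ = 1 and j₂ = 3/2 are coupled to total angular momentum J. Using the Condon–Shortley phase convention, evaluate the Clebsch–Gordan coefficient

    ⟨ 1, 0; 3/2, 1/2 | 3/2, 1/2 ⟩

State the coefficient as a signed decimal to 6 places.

−√(1/15) ≈ -0.258199

√[4·1!1!2!/5! · 1!1!2!1!2!1!] = √(4/15)
  +(−1)^0/∏(0,1,1,2,0,0)! = 1/2  (running 1/2)
  +(−1)^1/∏(1,0,0,1,1,1)! = -1  (running -1/2)
⟨..|..⟩ = √(4/15)·(-1/2) = -0.258199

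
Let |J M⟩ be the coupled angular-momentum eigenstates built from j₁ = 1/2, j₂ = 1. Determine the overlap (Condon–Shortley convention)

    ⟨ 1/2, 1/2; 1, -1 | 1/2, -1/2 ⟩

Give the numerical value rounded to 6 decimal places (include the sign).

triangle: 1!·0!·1!/3! = 1/6
(j±m)!: 1!·0!·0!·2!·0!·1! = 2
prefactor² = (2J+1)·Δ·N² = 2/3
  k=0: +1/(0!·1!·0!·0!·0!·1!) = 1
Σ = 1  ⇒  CG² = 2/3·1² = 2/3
CG = +√(2/3) = +0.816497

+0.816497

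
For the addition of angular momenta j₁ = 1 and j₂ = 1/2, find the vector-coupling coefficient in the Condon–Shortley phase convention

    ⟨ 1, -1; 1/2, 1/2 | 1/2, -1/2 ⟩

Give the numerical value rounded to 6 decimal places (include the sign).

−√(2/3) = -0.816497

√[2·1!1!0!/3! · 0!2!1!0!0!1!] = √(2/3)
  +(−1)^1/∏(1,0,1,0,0,0)! = -1  (running -1)
⟨..|..⟩ = √(2/3)·(-1) = -0.816497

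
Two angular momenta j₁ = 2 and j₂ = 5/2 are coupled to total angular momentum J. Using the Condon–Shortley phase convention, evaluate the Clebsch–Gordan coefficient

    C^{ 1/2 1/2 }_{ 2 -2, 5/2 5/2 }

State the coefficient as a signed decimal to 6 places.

+0.577350  (= +√(1/3))

triangle: 4!×0!×1!/6! = 24/720
(j±m)!: 0!×4!×5!×0!×1!×0! = 2880
prefactor² = (2J+1)×Δ×N² = 192
  k=4: +1/(4!×0!×0!×1!×0!×0!) = 1/24
Σ = 1/24  ⇒  CG² = 192×1/24² = 1/3
CG = +√(1/3) = +0.577350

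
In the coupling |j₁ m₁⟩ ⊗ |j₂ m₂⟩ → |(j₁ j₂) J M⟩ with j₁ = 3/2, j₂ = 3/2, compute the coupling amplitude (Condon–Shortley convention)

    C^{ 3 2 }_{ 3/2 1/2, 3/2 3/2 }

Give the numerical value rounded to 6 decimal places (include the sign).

+√(1/2) = +0.707107

triangle: 0!·3!·3!/7! = 36/5040
(j±m)!: 2!·1!·3!·0!·5!·1! = 1440
prefactor² = (2J+1)·Δ·N² = 72
  k=0: +1/(0!·0!·1!·3!·2!·0!) = 1/12
Σ = 1/12  ⇒  CG² = 72·1/12² = 1/2
CG = +√(1/2) = +0.707107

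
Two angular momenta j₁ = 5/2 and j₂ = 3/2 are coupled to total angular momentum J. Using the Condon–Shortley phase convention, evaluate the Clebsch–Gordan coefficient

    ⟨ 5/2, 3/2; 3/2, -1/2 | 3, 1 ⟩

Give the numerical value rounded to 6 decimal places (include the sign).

triangle: 1!×4!×2!/8! = 48/40320
(j±m)!: 4!×1!×1!×2!×4!×2! = 2304
prefactor² = (2J+1)×Δ×N² = 96/5
  k=0: +1/(0!×1!×1!×1!×3!×1!) = 1/6
  k=1: −1/(1!×0!×0!×0!×4!×2!) = -1/48
Σ = 7/48  ⇒  CG² = 96/5×7/48² = 49/120
CG = +√(49/120) = +0.639010

+√(49/120) = +0.639010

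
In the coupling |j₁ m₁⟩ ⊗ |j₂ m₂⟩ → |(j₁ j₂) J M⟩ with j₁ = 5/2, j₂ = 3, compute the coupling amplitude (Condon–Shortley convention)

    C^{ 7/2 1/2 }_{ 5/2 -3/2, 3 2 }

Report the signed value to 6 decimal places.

+√(20/63) = +0.563436

√[8·2!3!4!/10! · 1!4!5!1!4!3!] = √(9216/35)
  +(−1)^1/∏(1,1,3,4,0,0)! = -1/144  (running -1/144)
  +(−1)^2/∏(2,0,2,3,1,1)! = 1/24  (running 5/144)
⟨..|..⟩ = √(9216/35)·(5/144) = +0.563436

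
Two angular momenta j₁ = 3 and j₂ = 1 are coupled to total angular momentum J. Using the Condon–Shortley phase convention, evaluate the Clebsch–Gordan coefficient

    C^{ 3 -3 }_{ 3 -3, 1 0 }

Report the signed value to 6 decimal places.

-0.866025

√[7·1!5!1!/8! · 0!6!1!1!0!6!] = √(10800)
  +(−1)^1/∏(1,0,5,0,0,1)! = -1/120  (running -1/120)
⟨..|..⟩ = √(10800)·(-1/120) = -0.866025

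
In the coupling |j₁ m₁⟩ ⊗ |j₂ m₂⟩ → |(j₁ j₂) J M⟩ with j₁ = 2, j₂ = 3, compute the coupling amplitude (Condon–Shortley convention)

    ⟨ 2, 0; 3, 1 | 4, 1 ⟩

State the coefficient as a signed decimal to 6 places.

−√(3/28) = -0.327327

j₁+j₂−J=1  J+j₁−j₂=3  J−j₁+j₂=5  j₁+j₂+J+1=10
(j₁±m₁, j₂±m₂, J±M) = (2,2,4,2,5,3)
P² = 1728/7
sum k=0..1:
  [0] +1/48 = 1/48
  [1] −1/24 = -1/24
S = -1/48
C² = P²·S² = 3/28 ; C = -0.327327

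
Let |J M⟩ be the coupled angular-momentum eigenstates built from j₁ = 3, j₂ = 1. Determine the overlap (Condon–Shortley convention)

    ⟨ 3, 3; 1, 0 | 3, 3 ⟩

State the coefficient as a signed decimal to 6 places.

triangle: 1!*5!*1!/8! = 120/40320
(j±m)!: 6!*0!*1!*1!*6!*0! = 518400
prefactor² = (2J+1)*Δ*N² = 10800
  k=0: +1/(0!*1!*0!*1!*5!*0!) = 1/120
Σ = 1/120  ⇒  CG² = 10800*1/120² = 3/4
CG = +√(3/4) = +0.866025

+√(3/4) ≈ +0.866025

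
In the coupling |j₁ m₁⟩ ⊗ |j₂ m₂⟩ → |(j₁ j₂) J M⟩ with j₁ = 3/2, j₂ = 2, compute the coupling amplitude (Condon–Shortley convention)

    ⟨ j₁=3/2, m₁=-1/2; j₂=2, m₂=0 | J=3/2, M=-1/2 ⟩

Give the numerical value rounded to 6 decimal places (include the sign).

-0.447214  (= −√(1/5))

j₁+j₂−J=2  J+j₁−j₂=1  J−j₁+j₂=2  j₁+j₂+J+1=6
(j₁±m₁, j₂±m₂, J±M) = (1,2,2,2,1,2)
P² = 16/45
sum k=1..2:
  [1] −1/1 = -1
  [2] +1/4 = 1/4
S = -3/4
C² = P²·S² = 1/5 ; C = -0.447214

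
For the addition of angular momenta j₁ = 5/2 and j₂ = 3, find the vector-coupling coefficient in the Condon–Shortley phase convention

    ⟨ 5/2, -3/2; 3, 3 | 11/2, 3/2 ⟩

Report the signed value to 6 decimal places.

+√(1/66) ≈ +0.123091

j₁+j₂−J=0  J+j₁−j₂=5  J−j₁+j₂=6  j₁+j₂+J+1=12
(j₁±m₁, j₂±m₂, J±M) = (1,4,6,0,7,4)
P² = 49766400/11
sum k=0..0:
  [0] +1/17280 = 1/17280
S = 1/17280
C² = P²·S² = 1/66 ; C = +0.123091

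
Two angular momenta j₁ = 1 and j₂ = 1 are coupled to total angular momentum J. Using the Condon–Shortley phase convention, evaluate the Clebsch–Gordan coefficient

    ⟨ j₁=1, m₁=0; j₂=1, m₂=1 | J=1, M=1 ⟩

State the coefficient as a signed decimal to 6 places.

-0.707107

√[3·1!1!1!/4! · 1!1!2!0!2!0!] = √(1/2)
  +(−1)^1/∏(1,0,0,1,1,0)! = -1  (running -1)
⟨..|..⟩ = √(1/2)·(-1) = -0.707107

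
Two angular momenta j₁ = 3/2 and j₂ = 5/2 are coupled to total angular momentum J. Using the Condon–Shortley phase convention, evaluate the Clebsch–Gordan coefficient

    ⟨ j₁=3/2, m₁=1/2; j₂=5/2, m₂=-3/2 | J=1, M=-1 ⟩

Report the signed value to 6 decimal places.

−√(3/10) ≈ -0.547723

j₁+j₂−J=3  J+j₁−j₂=0  J−j₁+j₂=2  j₁+j₂+J+1=6
(j₁±m₁, j₂±m₂, J±M) = (2,1,1,4,0,2)
P² = 24/5
sum k=1..1:
  [1] −1/4 = -1/4
S = -1/4
C² = P²·S² = 3/10 ; C = -0.547723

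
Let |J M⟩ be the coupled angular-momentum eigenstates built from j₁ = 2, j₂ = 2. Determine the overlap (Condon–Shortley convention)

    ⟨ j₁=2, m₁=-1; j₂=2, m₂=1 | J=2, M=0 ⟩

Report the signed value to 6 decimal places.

+√(1/14) ≈ +0.267261

√[5·2!2!2!/7! · 1!3!3!1!2!2!] = √(8/7)
  +(−1)^1/∏(1,1,2,2,0,0)! = -1/4  (running -1/4)
  +(−1)^2/∏(2,0,1,1,1,1)! = 1/2  (running 1/4)
⟨..|..⟩ = √(8/7)·(1/4) = +0.267261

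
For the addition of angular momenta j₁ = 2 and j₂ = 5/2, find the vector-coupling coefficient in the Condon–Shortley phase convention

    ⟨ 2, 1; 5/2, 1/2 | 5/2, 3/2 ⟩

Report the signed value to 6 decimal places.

-0.414039  (= −√(6/35))

√[6·2!2!3!/8! · 3!1!3!2!4!1!] = √(216/35)
  +(−1)^0/∏(0,2,1,3,1,0)! = 1/12  (running 1/12)
  +(−1)^1/∏(1,1,0,2,2,1)! = -1/4  (running -1/6)
⟨..|..⟩ = √(216/35)·(-1/6) = -0.414039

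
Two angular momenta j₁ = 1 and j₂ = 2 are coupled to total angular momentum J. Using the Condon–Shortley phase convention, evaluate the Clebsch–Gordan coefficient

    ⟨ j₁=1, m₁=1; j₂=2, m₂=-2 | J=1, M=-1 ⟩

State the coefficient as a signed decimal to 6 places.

+√(3/5) ≈ +0.774597

triangle: 2!*0!*2!/5! = 4/120
(j±m)!: 2!*0!*0!*4!*0!*2! = 96
prefactor² = (2J+1)*Δ*N² = 48/5
  k=0: +1/(0!*2!*0!*0!*0!*2!) = 1/4
Σ = 1/4  ⇒  CG² = 48/5*1/4² = 3/5
CG = +√(3/5) = +0.774597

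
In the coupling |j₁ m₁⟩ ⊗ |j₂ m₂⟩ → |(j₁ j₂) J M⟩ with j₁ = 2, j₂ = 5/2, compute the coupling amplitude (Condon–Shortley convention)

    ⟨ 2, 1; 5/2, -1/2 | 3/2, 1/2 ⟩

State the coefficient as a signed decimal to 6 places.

-0.487950

√[4·3!1!2!/7! · 3!1!2!3!2!1!] = √(48/35)
  +(−1)^0/∏(0,3,1,2,0,0)! = 1/12  (running 1/12)
  +(−1)^1/∏(1,2,0,1,1,1)! = -1/2  (running -5/12)
⟨..|..⟩ = √(48/35)·(-5/12) = -0.487950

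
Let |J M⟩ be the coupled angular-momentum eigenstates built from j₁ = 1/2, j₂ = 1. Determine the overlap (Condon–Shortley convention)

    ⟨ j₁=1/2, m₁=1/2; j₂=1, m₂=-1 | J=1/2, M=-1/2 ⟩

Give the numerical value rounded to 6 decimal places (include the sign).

+0.816497

j₁+j₂−J=1  J+j₁−j₂=0  J−j₁+j₂=1  j₁+j₂+J+1=3
(j₁±m₁, j₂±m₂, J±M) = (1,0,0,2,0,1)
P² = 2/3
sum k=0..0:
  [0] +1/1 = 1
S = 1
C² = P²·S² = 2/3 ; C = +0.816497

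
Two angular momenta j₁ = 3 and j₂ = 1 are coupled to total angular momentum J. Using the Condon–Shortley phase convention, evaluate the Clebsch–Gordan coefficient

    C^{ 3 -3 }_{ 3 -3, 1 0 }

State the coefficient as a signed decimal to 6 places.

-0.866025

j₁+j₂−J=1  J+j₁−j₂=5  J−j₁+j₂=1  j₁+j₂+J+1=8
(j₁±m₁, j₂±m₂, J±M) = (0,6,1,1,0,6)
P² = 10800
sum k=1..1:
  [1] −1/120 = -1/120
S = -1/120
C² = P²·S² = 3/4 ; C = -0.866025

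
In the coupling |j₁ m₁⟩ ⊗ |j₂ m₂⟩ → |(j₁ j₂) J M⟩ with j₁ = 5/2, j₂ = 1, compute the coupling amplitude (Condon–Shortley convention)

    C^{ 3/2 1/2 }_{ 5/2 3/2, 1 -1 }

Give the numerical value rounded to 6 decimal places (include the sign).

+0.632456  (= +√(2/5))

j₁+j₂−J=2  J+j₁−j₂=3  J−j₁+j₂=0  j₁+j₂+J+1=6
(j₁±m₁, j₂±m₂, J±M) = (4,1,0,2,2,1)
P² = 32/5
sum k=0..0:
  [0] +1/4 = 1/4
S = 1/4
C² = P²·S² = 2/5 ; C = +0.632456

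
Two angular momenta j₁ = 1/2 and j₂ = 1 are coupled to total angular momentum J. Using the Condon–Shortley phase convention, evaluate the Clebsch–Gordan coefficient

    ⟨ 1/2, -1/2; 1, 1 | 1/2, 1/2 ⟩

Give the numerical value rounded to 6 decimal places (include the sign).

-0.816497

triangle: 1!×0!×1!/3! = 1/6
(j±m)!: 0!×1!×2!×0!×1!×0! = 2
prefactor² = (2J+1)×Δ×N² = 2/3
  k=1: −1/(1!×0!×0!×1!×0!×0!) = -1
Σ = -1  ⇒  CG² = 2/3×(-1)² = 2/3
CG = −√(2/3) = -0.816497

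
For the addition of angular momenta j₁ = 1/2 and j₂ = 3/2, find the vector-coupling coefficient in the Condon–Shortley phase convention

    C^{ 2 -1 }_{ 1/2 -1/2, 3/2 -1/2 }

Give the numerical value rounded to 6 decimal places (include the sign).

j₁+j₂−J=0  J+j₁−j₂=1  J−j₁+j₂=3  j₁+j₂+J+1=5
(j₁±m₁, j₂±m₂, J±M) = (0,1,1,2,1,3)
P² = 3
sum k=0..0:
  [0] +1/2 = 1/2
S = 1/2
C² = P²·S² = 3/4 ; C = +0.866025

+0.866025  (= +√(3/4))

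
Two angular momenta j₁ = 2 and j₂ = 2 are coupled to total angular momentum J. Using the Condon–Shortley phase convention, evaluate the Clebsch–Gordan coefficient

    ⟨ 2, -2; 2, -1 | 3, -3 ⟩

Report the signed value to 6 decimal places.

−√(1/2) = -0.707107

√[7·1!3!3!/8! · 0!4!1!3!0!6!] = √(648)
  +(−1)^1/∏(1,0,3,0,0,3)! = -1/36  (running -1/36)
⟨..|..⟩ = √(648)·(-1/36) = -0.707107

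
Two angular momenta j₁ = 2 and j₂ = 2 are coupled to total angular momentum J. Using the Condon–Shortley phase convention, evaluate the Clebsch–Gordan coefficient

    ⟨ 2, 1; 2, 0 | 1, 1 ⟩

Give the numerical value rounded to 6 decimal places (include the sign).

j₁+j₂−J=3  J+j₁−j₂=1  J−j₁+j₂=1  j₁+j₂+J+1=6
(j₁±m₁, j₂±m₂, J±M) = (3,1,2,2,2,0)
P² = 6/5
sum k=1..1:
  [1] −1/2 = -1/2
S = -1/2
C² = P²·S² = 3/10 ; C = -0.547723

−√(3/10) = -0.547723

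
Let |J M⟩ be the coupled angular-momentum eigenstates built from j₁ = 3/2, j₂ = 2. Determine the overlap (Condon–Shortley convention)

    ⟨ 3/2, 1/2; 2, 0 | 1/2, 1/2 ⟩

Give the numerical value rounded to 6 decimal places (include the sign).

√[2·3!0!1!/5! · 2!1!2!2!1!0!] = √(4/5)
  +(−1)^1/∏(1,2,0,1,0,0)! = -1/2  (running -1/2)
⟨..|..⟩ = √(4/5)·(-1/2) = -0.447214

-0.447214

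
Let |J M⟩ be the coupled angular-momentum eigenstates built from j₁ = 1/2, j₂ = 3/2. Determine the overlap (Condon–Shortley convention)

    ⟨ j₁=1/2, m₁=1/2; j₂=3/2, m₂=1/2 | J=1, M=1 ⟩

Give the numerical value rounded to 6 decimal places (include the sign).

j₁+j₂−J=1  J+j₁−j₂=0  J−j₁+j₂=2  j₁+j₂+J+1=4
(j₁±m₁, j₂±m₂, J±M) = (1,0,2,1,2,0)
P² = 1
sum k=0..0:
  [0] +1/2 = 1/2
S = 1/2
C² = P²·S² = 1/4 ; C = +0.500000

+√(1/4) = +0.500000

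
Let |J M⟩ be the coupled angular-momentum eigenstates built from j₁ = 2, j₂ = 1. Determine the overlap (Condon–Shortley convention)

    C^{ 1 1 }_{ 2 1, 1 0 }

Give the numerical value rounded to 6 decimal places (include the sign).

triangle: 2!·2!·0!/5! = 4/120
(j±m)!: 3!·1!·1!·1!·2!·0! = 12
prefactor² = (2J+1)·Δ·N² = 6/5
  k=1: −1/(1!·1!·0!·0!·2!·0!) = -1/2
Σ = -1/2  ⇒  CG² = 6/5·(-1/2)² = 3/10
CG = −√(3/10) = -0.547723

−√(3/10) = -0.547723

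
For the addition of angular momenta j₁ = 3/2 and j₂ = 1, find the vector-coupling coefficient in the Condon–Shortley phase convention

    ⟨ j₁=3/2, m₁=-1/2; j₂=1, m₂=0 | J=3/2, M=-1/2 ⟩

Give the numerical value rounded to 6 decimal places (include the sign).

−√(1/15) ≈ -0.258199

j₁+j₂−J=1  J+j₁−j₂=2  J−j₁+j₂=1  j₁+j₂+J+1=5
(j₁±m₁, j₂±m₂, J±M) = (1,2,1,1,1,2)
P² = 4/15
sum k=0..1:
  [0] +1/2 = 1/2
  [1] −1/1 = -1
S = -1/2
C² = P²·S² = 1/15 ; C = -0.258199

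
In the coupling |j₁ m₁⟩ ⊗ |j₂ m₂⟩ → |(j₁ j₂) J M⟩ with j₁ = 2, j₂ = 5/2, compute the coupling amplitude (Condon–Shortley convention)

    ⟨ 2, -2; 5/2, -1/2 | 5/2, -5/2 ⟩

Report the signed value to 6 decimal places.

j₁+j₂−J=2  J+j₁−j₂=2  J−j₁+j₂=3  j₁+j₂+J+1=8
(j₁±m₁, j₂±m₂, J±M) = (0,4,2,3,0,5)
P² = 864/7
sum k=2..2:
  [2] +1/24 = 1/24
S = 1/24
C² = P²·S² = 3/14 ; C = +0.462910

+√(3/14) = +0.462910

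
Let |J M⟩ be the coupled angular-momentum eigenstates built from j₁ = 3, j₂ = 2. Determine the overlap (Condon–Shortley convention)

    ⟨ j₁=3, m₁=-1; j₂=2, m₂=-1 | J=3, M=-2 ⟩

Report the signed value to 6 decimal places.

√[7·2!4!2!/9! · 2!4!1!3!1!5!] = √(64)
  +(−1)^0/∏(0,2,4,1,0,1)! = 1/48  (running 1/48)
  +(−1)^1/∏(1,1,3,0,1,2)! = -1/12  (running -1/16)
⟨..|..⟩ = √(64)·(-1/16) = -0.500000

−√(1/4) ≈ -0.500000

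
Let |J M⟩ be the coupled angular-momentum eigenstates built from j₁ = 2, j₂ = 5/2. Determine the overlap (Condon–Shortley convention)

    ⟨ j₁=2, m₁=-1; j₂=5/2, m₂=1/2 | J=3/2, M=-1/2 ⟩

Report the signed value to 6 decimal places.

j₁+j₂−J=3  J+j₁−j₂=1  J−j₁+j₂=2  j₁+j₂+J+1=7
(j₁±m₁, j₂±m₂, J±M) = (1,3,3,2,1,2)
P² = 48/35
sum k=2..3:
  [2] +1/2 = 1/2
  [3] −1/12 = -1/12
S = 5/12
C² = P²·S² = 5/21 ; C = +0.487950

+0.487950  (= +√(5/21))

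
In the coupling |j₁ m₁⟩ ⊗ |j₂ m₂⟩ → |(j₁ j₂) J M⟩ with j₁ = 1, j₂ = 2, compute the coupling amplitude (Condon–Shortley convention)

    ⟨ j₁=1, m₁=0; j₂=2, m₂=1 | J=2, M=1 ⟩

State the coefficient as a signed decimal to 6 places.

j₁+j₂−J=1  J+j₁−j₂=1  J−j₁+j₂=3  j₁+j₂+J+1=6
(j₁±m₁, j₂±m₂, J±M) = (1,1,3,1,3,1)
P² = 3/2
sum k=0..1:
  [0] +1/6 = 1/6
  [1] −1/2 = -1/2
S = -1/3
C² = P²·S² = 1/6 ; C = -0.408248

−√(1/6) = -0.408248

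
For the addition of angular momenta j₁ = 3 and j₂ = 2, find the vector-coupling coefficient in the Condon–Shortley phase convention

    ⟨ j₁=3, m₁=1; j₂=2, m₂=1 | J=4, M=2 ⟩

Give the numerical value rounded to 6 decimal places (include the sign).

j₁+j₂−J=1  J+j₁−j₂=5  J−j₁+j₂=3  j₁+j₂+J+1=10
(j₁±m₁, j₂±m₂, J±M) = (4,2,3,1,6,2)
P² = 5184/7
sum k=0..1:
  [0] +1/72 = 1/72
  [1] −1/48 = -1/48
S = -1/144
C² = P²·S² = 1/28 ; C = -0.188982

−√(1/28) = -0.188982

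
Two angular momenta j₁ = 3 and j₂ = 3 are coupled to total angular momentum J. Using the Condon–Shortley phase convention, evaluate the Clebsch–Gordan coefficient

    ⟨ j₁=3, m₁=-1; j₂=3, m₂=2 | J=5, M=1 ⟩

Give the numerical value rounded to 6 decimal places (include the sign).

triangle: 1!*5!*5!/12! = 14400/479001600
(j±m)!: 2!*4!*5!*1!*6!*4! = 99532800
prefactor² = (2J+1)*Δ*N² = 230400/7
  k=0: +1/(0!*1!*4!*5!*1!*0!) = 1/2880
  k=1: −1/(1!*0!*3!*4!*2!*1!) = -1/288
Σ = -1/320  ⇒  CG² = 230400/7*(-1/320)² = 9/28
CG = −√(9/28) = -0.566947

−√(9/28) ≈ -0.566947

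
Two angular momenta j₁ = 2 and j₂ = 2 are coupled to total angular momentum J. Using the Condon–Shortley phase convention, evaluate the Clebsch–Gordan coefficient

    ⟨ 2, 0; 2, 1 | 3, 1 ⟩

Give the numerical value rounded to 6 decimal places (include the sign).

triangle: 1!*3!*3!/8! = 36/40320
(j±m)!: 2!*2!*3!*1!*4!*2! = 1152
prefactor² = (2J+1)*Δ*N² = 36/5
  k=0: +1/(0!*1!*2!*3!*1!*0!) = 1/12
  k=1: −1/(1!*0!*1!*2!*2!*1!) = -1/4
Σ = -1/6  ⇒  CG² = 36/5*(-1/6)² = 1/5
CG = −√(1/5) = -0.447214

-0.447214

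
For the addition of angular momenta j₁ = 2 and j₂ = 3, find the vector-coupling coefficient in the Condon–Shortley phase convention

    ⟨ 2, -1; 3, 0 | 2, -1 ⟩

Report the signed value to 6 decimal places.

+√(2/7) ≈ +0.534522

triangle: 3!×1!×3!/8! = 36/40320
(j±m)!: 1!×3!×3!×3!×1!×3! = 1296
prefactor² = (2J+1)×Δ×N² = 81/14
  k=2: +1/(2!×1!×1!×1!×0!×2!) = 1/4
  k=3: −1/(3!×0!×0!×0!×1!×3!) = -1/36
Σ = 2/9  ⇒  CG² = 81/14×2/9² = 2/7
CG = +√(2/7) = +0.534522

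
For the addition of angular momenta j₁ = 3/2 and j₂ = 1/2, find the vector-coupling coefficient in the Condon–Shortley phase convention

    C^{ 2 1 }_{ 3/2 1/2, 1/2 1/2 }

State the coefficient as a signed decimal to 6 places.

triangle: 0!*3!*1!/5! = 6/120
(j±m)!: 2!*1!*1!*0!*3!*1! = 12
prefactor² = (2J+1)*Δ*N² = 3
  k=0: +1/(0!*0!*1!*1!*2!*0!) = 1/2
Σ = 1/2  ⇒  CG² = 3*1/2² = 3/4
CG = +√(3/4) = +0.866025

+0.866025  (= +√(3/4))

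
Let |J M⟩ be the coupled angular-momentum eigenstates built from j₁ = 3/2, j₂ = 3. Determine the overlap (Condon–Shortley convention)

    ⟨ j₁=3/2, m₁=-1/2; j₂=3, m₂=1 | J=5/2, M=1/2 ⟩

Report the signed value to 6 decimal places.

−√(1/70) = -0.119523

triangle: 2!*1!*4!/8! = 48/40320
(j±m)!: 1!*2!*4!*2!*3!*2! = 1152
prefactor² = (2J+1)*Δ*N² = 288/35
  k=1: −1/(1!*1!*1!*3!*0!*1!) = -1/6
  k=2: +1/(2!*0!*0!*2!*1!*2!) = 1/8
Σ = -1/24  ⇒  CG² = 288/35*(-1/24)² = 1/70
CG = −√(1/70) = -0.119523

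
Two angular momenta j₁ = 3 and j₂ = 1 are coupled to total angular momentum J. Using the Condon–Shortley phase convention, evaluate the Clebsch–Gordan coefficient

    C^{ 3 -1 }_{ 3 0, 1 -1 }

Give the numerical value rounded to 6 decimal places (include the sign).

√[7·1!5!1!/8! · 3!3!0!2!2!4!] = √(72)
  +(−1)^0/∏(0,1,3,0,2,1)! = 1/12  (running 1/12)
⟨..|..⟩ = √(72)·(1/12) = +0.707107

+0.707107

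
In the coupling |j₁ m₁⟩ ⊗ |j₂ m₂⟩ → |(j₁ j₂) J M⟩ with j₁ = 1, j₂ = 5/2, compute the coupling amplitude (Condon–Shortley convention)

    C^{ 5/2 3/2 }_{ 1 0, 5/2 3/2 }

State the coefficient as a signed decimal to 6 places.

√[6·1!1!4!/7! · 1!1!4!1!4!1!] = √(576/35)
  +(−1)^0/∏(0,1,1,4,0,0)! = 1/24  (running 1/24)
  +(−1)^1/∏(1,0,0,3,1,1)! = -1/6  (running -1/8)
⟨..|..⟩ = √(576/35)·(-1/8) = -0.507093

-0.507093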